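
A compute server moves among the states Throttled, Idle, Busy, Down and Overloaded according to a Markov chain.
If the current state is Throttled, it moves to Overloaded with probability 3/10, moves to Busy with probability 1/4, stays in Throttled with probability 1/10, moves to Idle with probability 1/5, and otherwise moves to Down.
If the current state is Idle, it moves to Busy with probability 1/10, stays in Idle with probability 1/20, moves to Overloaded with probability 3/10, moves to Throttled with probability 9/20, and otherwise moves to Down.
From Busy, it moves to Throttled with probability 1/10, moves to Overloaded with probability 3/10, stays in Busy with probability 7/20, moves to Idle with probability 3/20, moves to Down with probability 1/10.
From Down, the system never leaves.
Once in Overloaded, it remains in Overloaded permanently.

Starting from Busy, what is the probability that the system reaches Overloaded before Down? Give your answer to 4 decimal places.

Let h(s) be the probability of absorption at Overloaded starting from transient state s. Then h(Overloaded) = 1 and h(Down) = 0. By first-step analysis:
h(Throttled) = 0.1·h(Throttled) + 0.2·h(Idle) + 0.25·h(Busy) + 0.15·0 + 0.3·1
h(Idle) = 0.45·h(Throttled) + 0.05·h(Idle) + 0.1·h(Busy) + 0.1·0 + 0.3·1
h(Busy) = 0.1·h(Throttled) + 0.15·h(Idle) + 0.35·h(Busy) + 0.1·0 + 0.3·1
Solving: h(Throttled) = 0.6988, h(Idle) = 0.7243, h(Busy) = 0.7362.
Starting from Busy, the probability is 0.7362.

0.7362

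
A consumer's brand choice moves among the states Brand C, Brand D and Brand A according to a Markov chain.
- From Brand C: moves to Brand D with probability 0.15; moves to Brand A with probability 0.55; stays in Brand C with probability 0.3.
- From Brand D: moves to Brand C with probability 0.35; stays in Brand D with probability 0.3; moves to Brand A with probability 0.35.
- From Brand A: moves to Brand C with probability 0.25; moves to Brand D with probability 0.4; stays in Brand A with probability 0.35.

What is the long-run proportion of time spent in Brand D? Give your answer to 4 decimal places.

0.2967

Let the stationary distribution be π with π = πP and π_1 + π_2 + π_3 = 1.
π_1 = 0.3·π_1 + 0.35·π_2 + 0.25·π_3
π_2 = 0.15·π_1 + 0.3·π_2 + 0.4·π_3
Solving with the normalization constraint gives π = (0.2944, 0.2967, 0.4089).
So the stationary probability of Brand D is 0.2967.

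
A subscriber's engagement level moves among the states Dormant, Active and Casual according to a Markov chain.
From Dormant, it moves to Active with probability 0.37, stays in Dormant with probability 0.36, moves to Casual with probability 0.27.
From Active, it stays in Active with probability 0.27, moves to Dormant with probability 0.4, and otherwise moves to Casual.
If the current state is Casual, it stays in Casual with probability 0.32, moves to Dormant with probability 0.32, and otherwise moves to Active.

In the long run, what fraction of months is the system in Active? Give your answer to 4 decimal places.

0.3336

Let the stationary distribution be π with π = πP and π_1 + π_2 + π_3 = 1.
π_1 = 0.36·π_1 + 0.4·π_2 + 0.32·π_3
π_2 = 0.37·π_1 + 0.27·π_2 + 0.36·π_3
Solving with the normalization constraint gives π = (0.3611, 0.3336, 0.3053).
So the stationary probability of Active is 0.3336.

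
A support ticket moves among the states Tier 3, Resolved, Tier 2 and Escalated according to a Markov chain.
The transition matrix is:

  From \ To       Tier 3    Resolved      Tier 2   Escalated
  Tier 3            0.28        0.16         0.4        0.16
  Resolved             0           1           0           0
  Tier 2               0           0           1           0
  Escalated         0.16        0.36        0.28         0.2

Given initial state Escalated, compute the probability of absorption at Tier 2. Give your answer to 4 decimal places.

Let h(s) be the probability of absorption at Tier 2 starting from transient state s. Then h(Tier 2) = 1 and h(Resolved) = 0. By first-step analysis:
h(Tier 3) = 0.28·h(Tier 3) + 0.16·0 + 0.4·1 + 0.16·h(Escalated)
h(Escalated) = 0.16·h(Tier 3) + 0.36·0 + 0.28·1 + 0.2·h(Escalated)
Solving: h(Tier 3) = 0.6628, h(Escalated) = 0.4826.
Starting from Escalated, the probability is 0.4826.

0.4826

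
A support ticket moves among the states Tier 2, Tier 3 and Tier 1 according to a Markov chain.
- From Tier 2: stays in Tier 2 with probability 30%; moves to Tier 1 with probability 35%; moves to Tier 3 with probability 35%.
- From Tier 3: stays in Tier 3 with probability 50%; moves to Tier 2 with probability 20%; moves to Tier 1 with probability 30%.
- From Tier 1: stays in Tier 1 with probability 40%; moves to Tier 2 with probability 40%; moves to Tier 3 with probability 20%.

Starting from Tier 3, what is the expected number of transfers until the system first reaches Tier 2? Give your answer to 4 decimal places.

Let t(s) be the expected number of transfers to first reach Tier 2 from state s, with t(Tier 2) = 0. Conditioning on the first transfer:
t(Tier 3) = 1 + 0.5·t(Tier 3) + 0.3·t(Tier 1)
t(Tier 1) = 1 + 0.2·t(Tier 3) + 0.4·t(Tier 1)
Solving: t(Tier 3) = 3.7500, t(Tier 1) = 2.9167.
Expected transfers from Tier 3 to Tier 2: 3.7500.

3.7500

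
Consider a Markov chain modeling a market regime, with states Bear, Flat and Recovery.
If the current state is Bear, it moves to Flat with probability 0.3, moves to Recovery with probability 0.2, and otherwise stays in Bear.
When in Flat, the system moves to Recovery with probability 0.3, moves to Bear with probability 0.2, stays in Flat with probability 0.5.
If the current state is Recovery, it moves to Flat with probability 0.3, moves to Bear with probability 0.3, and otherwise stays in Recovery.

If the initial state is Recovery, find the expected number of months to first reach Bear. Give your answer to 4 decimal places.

Let t(s) be the expected number of months to first reach Bear from state s, with t(Bear) = 0. Conditioning on the first month:
t(Flat) = 1 + 0.5·t(Flat) + 0.3·t(Recovery)
t(Recovery) = 1 + 0.3·t(Flat) + 0.4·t(Recovery)
Solving: t(Flat) = 4.2857, t(Recovery) = 3.8095.
Expected months from Recovery to Bear: 3.8095.

3.8095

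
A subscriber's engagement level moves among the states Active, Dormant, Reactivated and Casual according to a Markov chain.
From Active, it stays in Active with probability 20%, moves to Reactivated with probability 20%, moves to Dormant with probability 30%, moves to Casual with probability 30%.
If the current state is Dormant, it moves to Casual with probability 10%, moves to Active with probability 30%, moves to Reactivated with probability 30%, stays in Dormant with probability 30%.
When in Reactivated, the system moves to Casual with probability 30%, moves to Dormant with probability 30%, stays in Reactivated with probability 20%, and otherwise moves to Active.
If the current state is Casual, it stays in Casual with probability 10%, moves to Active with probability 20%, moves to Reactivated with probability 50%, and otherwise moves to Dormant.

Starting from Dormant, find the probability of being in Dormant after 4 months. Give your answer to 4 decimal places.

0.2802

Propagate the distribution vector 4 months from Dormant.
After 0 months: (0.0000, 1.0000, 0.0000, 0.0000)
After 1 month: (0.3000, 0.3000, 0.3000, 0.1000)
After 2 months: (0.2300, 0.2900, 0.2600, 0.2200)
After 3 months: (0.2290, 0.2780, 0.2950, 0.1980)
After 4 months: (0.2278, 0.2802, 0.2872, 0.2048)
P(in Dormant after 4 months) = 0.2802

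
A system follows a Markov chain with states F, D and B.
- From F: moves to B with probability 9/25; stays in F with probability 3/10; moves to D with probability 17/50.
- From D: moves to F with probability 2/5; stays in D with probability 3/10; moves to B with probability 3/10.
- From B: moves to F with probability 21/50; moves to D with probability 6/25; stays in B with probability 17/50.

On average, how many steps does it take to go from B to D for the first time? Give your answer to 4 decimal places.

3.6036

Let t(s) be the expected number of steps to first reach D from state s, with t(D) = 0. Conditioning on the first step:
t(F) = 1 + 0.3·t(F) + 0.36·t(B)
t(B) = 1 + 0.42·t(F) + 0.34·t(B)
Solving: t(F) = 3.2819, t(B) = 3.6036.
Expected steps from B to D: 3.6036.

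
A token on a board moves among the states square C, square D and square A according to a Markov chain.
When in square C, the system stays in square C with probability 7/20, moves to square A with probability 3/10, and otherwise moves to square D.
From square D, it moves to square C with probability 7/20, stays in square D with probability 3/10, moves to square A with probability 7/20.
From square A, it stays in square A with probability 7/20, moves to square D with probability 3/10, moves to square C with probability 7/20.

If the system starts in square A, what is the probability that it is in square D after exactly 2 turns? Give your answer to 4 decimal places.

0.3175

Sum over the intermediate state after 1 turn:
P = P(square A→square C)·P(square C→square D) + P(square A→square D)·P(square D→square D) + P(square A→square A)·P(square A→square D)
  = 0.35×0.35 + 0.3×0.3 + 0.35×0.3
  = 0.1225 + 0.0900 + 0.1050 = 0.3175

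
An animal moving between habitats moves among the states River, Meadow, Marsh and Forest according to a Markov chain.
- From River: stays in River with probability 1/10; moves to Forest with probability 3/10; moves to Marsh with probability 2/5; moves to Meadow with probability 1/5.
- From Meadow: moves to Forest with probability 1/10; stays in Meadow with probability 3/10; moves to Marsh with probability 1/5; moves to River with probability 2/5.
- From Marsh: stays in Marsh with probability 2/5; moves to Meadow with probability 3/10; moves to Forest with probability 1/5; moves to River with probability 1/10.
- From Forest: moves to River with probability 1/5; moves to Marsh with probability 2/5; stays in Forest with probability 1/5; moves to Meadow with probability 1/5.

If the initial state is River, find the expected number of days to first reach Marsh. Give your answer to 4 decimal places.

2.8125

Let t(s) be the expected number of days to first reach Marsh from state s, with t(Marsh) = 0. Conditioning on the first day:
t(River) = 1 + 0.1·t(River) + 0.2·t(Meadow) + 0.3·t(Forest)
t(Meadow) = 1 + 0.4·t(River) + 0.3·t(Meadow) + 0.1·t(Forest)
t(Forest) = 1 + 0.2·t(River) + 0.2·t(Meadow) + 0.2·t(Forest)
Solving: t(River) = 2.8125, t(Meadow) = 3.4375, t(Forest) = 2.8125.
Expected days from River to Marsh: 2.8125.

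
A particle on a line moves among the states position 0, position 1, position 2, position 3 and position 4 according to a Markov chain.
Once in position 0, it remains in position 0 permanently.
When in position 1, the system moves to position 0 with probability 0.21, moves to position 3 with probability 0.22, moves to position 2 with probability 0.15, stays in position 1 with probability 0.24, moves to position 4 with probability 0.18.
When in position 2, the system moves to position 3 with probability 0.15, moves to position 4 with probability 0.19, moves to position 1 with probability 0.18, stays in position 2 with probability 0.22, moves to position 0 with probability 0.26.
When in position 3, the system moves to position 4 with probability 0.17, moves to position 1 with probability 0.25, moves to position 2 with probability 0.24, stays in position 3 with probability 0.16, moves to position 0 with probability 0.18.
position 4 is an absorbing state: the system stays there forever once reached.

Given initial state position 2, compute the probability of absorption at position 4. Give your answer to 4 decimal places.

0.4384

Let h(s) be the probability of absorption at position 4 starting from transient state s. Then h(position 4) = 1 and h(position 0) = 0. By first-step analysis:
h(position 1) = 0.21·0 + 0.24·h(position 1) + 0.15·h(position 2) + 0.22·h(position 3) + 0.18·1
h(position 2) = 0.26·0 + 0.18·h(position 1) + 0.22·h(position 2) + 0.15·h(position 3) + 0.19·1
h(position 3) = 0.18·0 + 0.25·h(position 1) + 0.24·h(position 2) + 0.16·h(position 3) + 0.17·1
Solving: h(position 1) = 0.4576, h(position 2) = 0.4384, h(position 3) = 0.4638.
Starting from position 2, the probability is 0.4384.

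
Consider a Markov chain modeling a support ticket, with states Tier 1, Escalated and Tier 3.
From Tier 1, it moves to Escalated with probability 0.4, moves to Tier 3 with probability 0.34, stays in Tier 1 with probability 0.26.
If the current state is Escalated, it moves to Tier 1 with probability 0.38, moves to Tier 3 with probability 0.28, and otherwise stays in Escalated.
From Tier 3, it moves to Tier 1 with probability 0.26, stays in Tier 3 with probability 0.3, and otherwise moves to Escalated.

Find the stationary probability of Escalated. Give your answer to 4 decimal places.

Let the stationary distribution be π with π = πP and π_1 + π_2 + π_3 = 1.
π_1 = 0.26·π_1 + 0.38·π_2 + 0.26·π_3
π_2 = 0.4·π_1 + 0.34·π_2 + 0.44·π_3
Solving with the normalization constraint gives π = (0.3067, 0.3888, 0.3045).
So the stationary probability of Escalated is 0.3888.

0.3888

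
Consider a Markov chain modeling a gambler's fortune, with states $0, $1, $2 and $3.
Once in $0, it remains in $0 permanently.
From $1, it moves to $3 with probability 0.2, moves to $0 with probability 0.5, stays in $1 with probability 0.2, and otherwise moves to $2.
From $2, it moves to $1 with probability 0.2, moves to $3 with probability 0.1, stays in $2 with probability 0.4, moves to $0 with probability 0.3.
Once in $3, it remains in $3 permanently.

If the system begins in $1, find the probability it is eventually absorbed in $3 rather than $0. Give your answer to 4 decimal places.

Let h(s) be the probability of absorption at $3 starting from transient state s. Then h($3) = 1 and h($0) = 0. By first-step analysis:
h($1) = 0.5·0 + 0.2·h($1) + 0.1·h($2) + 0.2·1
h($2) = 0.3·0 + 0.2·h($1) + 0.4·h($2) + 0.1·1
Solving: h($1) = 0.2826, h($2) = 0.2609.
Starting from $1, the probability is 0.2826.

0.2826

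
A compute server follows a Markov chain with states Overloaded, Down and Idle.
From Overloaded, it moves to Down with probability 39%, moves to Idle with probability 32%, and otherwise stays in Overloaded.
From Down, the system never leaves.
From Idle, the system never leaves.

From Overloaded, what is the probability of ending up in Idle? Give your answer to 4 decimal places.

0.4507

Let h(s) be the probability of absorption at Idle starting from transient state s. Then h(Idle) = 1 and h(Down) = 0. By first-step analysis:
h(Overloaded) = 0.29·h(Overloaded) + 0.39·0 + 0.32·1
Solving: h(Overloaded) = 0.4507.
Starting from Overloaded, the probability is 0.4507.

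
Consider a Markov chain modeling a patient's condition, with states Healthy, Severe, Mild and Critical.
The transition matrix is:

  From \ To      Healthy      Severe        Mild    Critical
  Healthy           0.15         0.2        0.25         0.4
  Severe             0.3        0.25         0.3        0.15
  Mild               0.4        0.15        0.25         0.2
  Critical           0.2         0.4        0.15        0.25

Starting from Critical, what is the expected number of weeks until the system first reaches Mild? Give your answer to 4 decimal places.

Let t(s) be the expected number of weeks to first reach Mild from state s, with t(Mild) = 0. Conditioning on the first week:
t(Healthy) = 1 + 0.15·t(Healthy) + 0.2·t(Severe) + 0.4·t(Critical)
t(Severe) = 1 + 0.3·t(Healthy) + 0.25·t(Severe) + 0.15·t(Critical)
t(Critical) = 1 + 0.2·t(Healthy) + 0.4·t(Severe) + 0.25·t(Critical)
Solving: t(Healthy) = 4.2611, t(Severe) = 3.9534, t(Critical) = 4.5781.
Expected weeks from Critical to Mild: 4.5781.

4.5781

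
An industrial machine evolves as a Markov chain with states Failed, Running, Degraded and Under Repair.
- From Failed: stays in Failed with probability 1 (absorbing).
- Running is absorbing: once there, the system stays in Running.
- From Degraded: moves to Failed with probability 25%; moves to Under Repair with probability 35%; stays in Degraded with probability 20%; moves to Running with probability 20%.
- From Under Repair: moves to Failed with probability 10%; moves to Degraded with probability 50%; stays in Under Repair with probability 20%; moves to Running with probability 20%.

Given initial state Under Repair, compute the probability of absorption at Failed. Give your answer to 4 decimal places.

0.4409

Let h(s) be the probability of absorption at Failed starting from transient state s. Then h(Failed) = 1 and h(Running) = 0. By first-step analysis:
h(Degraded) = 0.25·1 + 0.2·0 + 0.2·h(Degraded) + 0.35·h(Under Repair)
h(Under Repair) = 0.1·1 + 0.2·0 + 0.5·h(Degraded) + 0.2·h(Under Repair)
Solving: h(Degraded) = 0.5054, h(Under Repair) = 0.4409.
Starting from Under Repair, the probability is 0.4409.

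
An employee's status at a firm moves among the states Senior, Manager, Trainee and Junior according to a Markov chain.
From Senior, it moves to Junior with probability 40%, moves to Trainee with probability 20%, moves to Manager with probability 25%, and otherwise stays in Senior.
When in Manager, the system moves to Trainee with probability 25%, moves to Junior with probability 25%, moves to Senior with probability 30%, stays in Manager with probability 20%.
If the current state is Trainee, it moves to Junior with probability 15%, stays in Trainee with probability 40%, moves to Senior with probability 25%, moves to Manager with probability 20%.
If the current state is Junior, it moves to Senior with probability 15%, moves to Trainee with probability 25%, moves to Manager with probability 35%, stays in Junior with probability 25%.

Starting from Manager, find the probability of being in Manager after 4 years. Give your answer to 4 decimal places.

0.2488

Propagate the distribution vector 4 years from Manager.
After 0 years: (0.0000, 1.0000, 0.0000, 0.0000)
After 1 year: (0.3000, 0.2000, 0.2500, 0.2500)
After 2 years: (0.2050, 0.2525, 0.2725, 0.2700)
After 3 years: (0.2151, 0.2508, 0.2806, 0.2535)
After 4 years: (0.2157, 0.2488, 0.2813, 0.2542)
P(in Manager after 4 years) = 0.2488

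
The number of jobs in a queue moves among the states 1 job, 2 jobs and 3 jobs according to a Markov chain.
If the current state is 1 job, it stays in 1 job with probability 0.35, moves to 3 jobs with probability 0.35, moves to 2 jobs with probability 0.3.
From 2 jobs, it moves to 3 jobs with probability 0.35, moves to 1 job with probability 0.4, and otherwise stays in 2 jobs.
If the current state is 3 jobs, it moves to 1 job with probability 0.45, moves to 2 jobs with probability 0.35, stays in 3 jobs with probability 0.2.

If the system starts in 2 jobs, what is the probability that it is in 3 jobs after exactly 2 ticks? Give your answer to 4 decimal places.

0.2975

Sum over the intermediate state after 1 tick:
P = P(2 jobs→1 job)·P(1 job→3 jobs) + P(2 jobs→2 jobs)·P(2 jobs→3 jobs) + P(2 jobs→3 jobs)·P(3 jobs→3 jobs)
  = 0.4×0.35 + 0.25×0.35 + 0.35×0.2
  = 0.1400 + 0.0875 + 0.0700 = 0.2975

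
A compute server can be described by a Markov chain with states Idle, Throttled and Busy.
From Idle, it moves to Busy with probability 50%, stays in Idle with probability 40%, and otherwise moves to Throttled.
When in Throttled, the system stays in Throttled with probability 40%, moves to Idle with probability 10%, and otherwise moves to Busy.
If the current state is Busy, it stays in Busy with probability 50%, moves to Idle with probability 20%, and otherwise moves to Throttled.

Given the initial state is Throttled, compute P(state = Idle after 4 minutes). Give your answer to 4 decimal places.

0.2112

Propagate the distribution vector 4 minutes from Throttled.
After 0 minutes: (0.0000, 1.0000, 0.0000)
After 1 minute: (0.1000, 0.4000, 0.5000)
After 2 minutes: (0.1800, 0.3200, 0.5000)
After 3 minutes: (0.2040, 0.2960, 0.5000)
After 4 minutes: (0.2112, 0.2888, 0.5000)
P(in Idle after 4 minutes) = 0.2112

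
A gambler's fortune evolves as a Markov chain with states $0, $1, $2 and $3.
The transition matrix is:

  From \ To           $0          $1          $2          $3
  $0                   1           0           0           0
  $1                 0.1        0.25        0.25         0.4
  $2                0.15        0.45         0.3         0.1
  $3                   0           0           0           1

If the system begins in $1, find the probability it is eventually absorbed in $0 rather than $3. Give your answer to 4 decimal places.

Let h(s) be the probability of absorption at $0 starting from transient state s. Then h($0) = 1 and h($3) = 0. By first-step analysis:
h($1) = 0.1·1 + 0.25·h($1) + 0.25·h($2) + 0.4·0
h($2) = 0.15·1 + 0.45·h($1) + 0.3·h($2) + 0.1·0
Solving: h($1) = 0.2606, h($2) = 0.3818.
Starting from $1, the probability is 0.2606.

0.2606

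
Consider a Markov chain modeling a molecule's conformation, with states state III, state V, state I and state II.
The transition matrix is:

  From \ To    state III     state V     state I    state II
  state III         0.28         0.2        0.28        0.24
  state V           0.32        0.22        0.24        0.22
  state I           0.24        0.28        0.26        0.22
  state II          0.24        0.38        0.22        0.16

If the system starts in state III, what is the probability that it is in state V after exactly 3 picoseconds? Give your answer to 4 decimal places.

0.2636

Propagate the distribution vector 3 picoseconds from state III.
After 0 picoseconds: (1.0000, 0.0000, 0.0000, 0.0000)
After 1 picosecond: (0.2800, 0.2000, 0.2800, 0.2400)
After 2 picoseconds: (0.2672, 0.2696, 0.2520, 0.2112)
After 3 picoseconds: (0.2723, 0.2636, 0.2515, 0.2127)
P(in state V after 3 picoseconds) = 0.2636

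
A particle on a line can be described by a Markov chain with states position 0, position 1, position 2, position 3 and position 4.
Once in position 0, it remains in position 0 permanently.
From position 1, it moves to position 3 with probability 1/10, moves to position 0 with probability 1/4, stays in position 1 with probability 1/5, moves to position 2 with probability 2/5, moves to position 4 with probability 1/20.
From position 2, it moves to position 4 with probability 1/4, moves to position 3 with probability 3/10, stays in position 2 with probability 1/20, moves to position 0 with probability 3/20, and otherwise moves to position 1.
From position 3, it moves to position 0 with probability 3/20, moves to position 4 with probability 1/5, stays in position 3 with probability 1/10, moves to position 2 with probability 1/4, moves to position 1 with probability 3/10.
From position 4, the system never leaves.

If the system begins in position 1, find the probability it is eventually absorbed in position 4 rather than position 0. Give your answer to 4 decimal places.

Let h(s) be the probability of absorption at position 4 starting from transient state s. Then h(position 4) = 1 and h(position 0) = 0. By first-step analysis:
h(position 1) = 0.25·0 + 0.2·h(position 1) + 0.4·h(position 2) + 0.1·h(position 3) + 0.05·1
h(position 2) = 0.15·0 + 0.25·h(position 1) + 0.05·h(position 2) + 0.3·h(position 3) + 0.25·1
h(position 3) = 0.15·0 + 0.3·h(position 1) + 0.25·h(position 2) + 0.1·h(position 3) + 0.2·1
Solving: h(position 1) = 0.3848, h(position 2) = 0.5208, h(position 3) = 0.4951.
Starting from position 1, the probability is 0.3848.

0.3848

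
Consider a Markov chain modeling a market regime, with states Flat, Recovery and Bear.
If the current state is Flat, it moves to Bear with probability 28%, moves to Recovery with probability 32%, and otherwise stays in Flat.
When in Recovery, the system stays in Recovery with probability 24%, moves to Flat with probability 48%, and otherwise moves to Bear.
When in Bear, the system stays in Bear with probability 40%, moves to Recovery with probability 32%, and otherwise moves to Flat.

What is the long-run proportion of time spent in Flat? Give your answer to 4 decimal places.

Let the stationary distribution be π with π = πP and π_1 + π_2 + π_3 = 1.
π_1 = 0.4·π_1 + 0.48·π_2 + 0.28·π_3
π_2 = 0.32·π_1 + 0.24·π_2 + 0.32·π_3
Solving with the normalization constraint gives π = (0.3855, 0.2963, 0.3182).
So the stationary probability of Flat is 0.3855.

0.3855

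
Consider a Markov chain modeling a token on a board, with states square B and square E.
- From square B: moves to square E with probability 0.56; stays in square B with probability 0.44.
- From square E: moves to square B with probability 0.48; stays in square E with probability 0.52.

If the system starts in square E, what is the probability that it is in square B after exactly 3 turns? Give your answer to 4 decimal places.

Propagate the distribution vector 3 turns from square E.
After 0 turns: (0.0000, 1.0000)
After 1 turn: (0.4800, 0.5200)
After 2 turns: (0.4608, 0.5392)
After 3 turns: (0.4616, 0.5384)
P(in square B after 3 turns) = 0.4616

0.4616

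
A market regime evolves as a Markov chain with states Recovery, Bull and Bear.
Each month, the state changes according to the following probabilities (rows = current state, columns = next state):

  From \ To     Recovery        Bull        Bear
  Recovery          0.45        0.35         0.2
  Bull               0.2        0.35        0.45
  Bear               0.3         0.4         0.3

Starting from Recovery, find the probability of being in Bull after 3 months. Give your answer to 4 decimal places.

Propagate the distribution vector 3 months from Recovery.
After 0 months: (1.0000, 0.0000, 0.0000)
After 1 month: (0.4500, 0.3500, 0.2000)
After 2 months: (0.3325, 0.3600, 0.3075)
After 3 months: (0.3139, 0.3654, 0.3208)
P(in Bull after 3 months) = 0.3654

0.3654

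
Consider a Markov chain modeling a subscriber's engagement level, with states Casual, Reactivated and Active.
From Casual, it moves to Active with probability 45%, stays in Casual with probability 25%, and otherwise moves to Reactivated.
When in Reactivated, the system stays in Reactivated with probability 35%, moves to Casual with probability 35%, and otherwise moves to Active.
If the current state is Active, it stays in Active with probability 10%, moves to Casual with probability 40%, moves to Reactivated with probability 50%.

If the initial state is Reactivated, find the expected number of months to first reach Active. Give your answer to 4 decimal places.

2.8758

Let t(s) be the expected number of months to first reach Active from state s, with t(Active) = 0. Conditioning on the first month:
t(Casual) = 1 + 0.25·t(Casual) + 0.3·t(Reactivated)
t(Reactivated) = 1 + 0.35·t(Casual) + 0.35·t(Reactivated)
Solving: t(Casual) = 2.4837, t(Reactivated) = 2.8758.
Expected months from Reactivated to Active: 2.8758.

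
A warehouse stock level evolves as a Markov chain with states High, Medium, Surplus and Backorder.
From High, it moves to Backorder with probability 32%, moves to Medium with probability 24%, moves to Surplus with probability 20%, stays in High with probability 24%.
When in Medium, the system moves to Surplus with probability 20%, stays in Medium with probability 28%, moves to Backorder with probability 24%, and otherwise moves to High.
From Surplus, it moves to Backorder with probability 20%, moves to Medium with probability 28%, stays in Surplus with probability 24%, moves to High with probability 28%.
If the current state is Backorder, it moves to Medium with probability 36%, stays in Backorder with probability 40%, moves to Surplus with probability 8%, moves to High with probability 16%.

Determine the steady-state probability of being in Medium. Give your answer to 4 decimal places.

Let the stationary distribution be π with π = πP and π_1 + π_2 + π_3 + π_4 = 1.
π_1 = 0.24·π_1 + 0.28·π_2 + 0.28·π_3 + 0.16·π_4
π_2 = 0.24·π_1 + 0.28·π_2 + 0.28·π_3 + 0.36·π_4
π_3 = 0.2·π_1 + 0.2·π_2 + 0.24·π_3 + 0.08·π_4
Solving with the normalization constraint gives π = (0.2346, 0.2946, 0.1708, 0.2999).
So the stationary probability of Medium is 0.2946.

0.2946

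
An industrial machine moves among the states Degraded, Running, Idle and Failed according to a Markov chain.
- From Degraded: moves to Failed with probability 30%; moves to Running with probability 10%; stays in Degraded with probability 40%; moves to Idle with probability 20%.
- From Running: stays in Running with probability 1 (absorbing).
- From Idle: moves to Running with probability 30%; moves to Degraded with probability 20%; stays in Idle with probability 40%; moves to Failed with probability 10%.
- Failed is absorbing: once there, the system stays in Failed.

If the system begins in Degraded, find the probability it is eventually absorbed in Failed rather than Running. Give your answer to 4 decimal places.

Let h(s) be the probability of absorption at Failed starting from transient state s. Then h(Failed) = 1 and h(Running) = 0. By first-step analysis:
h(Degraded) = 0.4·h(Degraded) + 0.1·0 + 0.2·h(Idle) + 0.3·1
h(Idle) = 0.2·h(Degraded) + 0.3·0 + 0.4·h(Idle) + 0.1·1
Solving: h(Degraded) = 0.6250, h(Idle) = 0.3750.
Starting from Degraded, the probability is 0.6250.

0.6250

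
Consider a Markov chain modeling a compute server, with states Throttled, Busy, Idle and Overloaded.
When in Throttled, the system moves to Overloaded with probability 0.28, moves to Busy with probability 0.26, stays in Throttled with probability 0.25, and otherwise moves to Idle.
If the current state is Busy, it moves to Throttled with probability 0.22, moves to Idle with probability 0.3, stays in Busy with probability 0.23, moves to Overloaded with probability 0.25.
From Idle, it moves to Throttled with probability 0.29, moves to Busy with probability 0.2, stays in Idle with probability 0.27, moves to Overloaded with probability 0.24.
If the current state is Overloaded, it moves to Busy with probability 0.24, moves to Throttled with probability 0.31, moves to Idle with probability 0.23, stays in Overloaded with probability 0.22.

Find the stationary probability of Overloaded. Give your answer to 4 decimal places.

0.2481

Let the stationary distribution be π with π = πP and π_1 + π_2 + π_3 + π_4 = 1.
π_1 = 0.25·π_1 + 0.22·π_2 + 0.29·π_3 + 0.31·π_4
π_2 = 0.26·π_1 + 0.23·π_2 + 0.2·π_3 + 0.24·π_4
π_3 = 0.21·π_1 + 0.3·π_2 + 0.27·π_3 + 0.23·π_4
Solving with the normalization constraint gives π = (0.2679, 0.2330, 0.2510, 0.2481).
So the stationary probability of Overloaded is 0.2481.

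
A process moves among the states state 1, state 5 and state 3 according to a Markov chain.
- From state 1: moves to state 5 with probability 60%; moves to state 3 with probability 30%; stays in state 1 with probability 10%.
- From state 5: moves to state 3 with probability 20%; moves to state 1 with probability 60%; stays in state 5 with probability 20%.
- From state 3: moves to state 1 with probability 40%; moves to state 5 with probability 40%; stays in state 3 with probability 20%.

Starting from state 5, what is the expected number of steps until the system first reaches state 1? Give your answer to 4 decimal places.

1.7857

Let t(s) be the expected number of steps to first reach state 1 from state s, with t(state 1) = 0. Conditioning on the first step:
t(state 5) = 1 + 0.2·t(state 5) + 0.2·t(state 3)
t(state 3) = 1 + 0.4·t(state 5) + 0.2·t(state 3)
Solving: t(state 5) = 1.7857, t(state 3) = 2.1429.
Expected steps from state 5 to state 1: 1.7857.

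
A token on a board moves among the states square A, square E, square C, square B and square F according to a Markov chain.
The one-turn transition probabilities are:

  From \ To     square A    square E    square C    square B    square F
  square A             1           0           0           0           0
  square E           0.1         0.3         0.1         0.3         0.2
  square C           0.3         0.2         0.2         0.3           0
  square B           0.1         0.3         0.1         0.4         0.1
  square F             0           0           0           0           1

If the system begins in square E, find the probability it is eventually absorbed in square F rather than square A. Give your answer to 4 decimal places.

0.5417

Let h(s) be the probability of absorption at square F starting from transient state s. Then h(square F) = 1 and h(square A) = 0. By first-step analysis:
h(square E) = 0.1·0 + 0.3·h(square E) + 0.1·h(square C) + 0.3·h(square B) + 0.2·1
h(square C) = 0.3·0 + 0.2·h(square E) + 0.2·h(square C) + 0.3·h(square B)
h(square B) = 0.1·0 + 0.3·h(square E) + 0.1·h(square C) + 0.4·h(square B) + 0.1·1
Solving: h(square E) = 0.5417, h(square C) = 0.3194, h(square B) = 0.4907.
Starting from square E, the probability is 0.5417.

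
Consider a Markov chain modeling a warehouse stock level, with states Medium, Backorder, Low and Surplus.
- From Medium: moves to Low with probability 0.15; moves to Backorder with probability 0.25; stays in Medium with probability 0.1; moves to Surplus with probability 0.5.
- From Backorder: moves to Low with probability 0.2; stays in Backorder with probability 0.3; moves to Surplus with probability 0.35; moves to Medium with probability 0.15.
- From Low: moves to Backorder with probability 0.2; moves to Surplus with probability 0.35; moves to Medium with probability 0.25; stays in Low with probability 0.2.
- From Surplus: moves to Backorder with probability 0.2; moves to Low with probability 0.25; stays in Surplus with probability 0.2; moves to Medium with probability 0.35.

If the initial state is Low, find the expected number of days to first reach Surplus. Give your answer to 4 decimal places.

Let t(s) be the expected number of days to first reach Surplus from state s, with t(Surplus) = 0. Conditioning on the first day:
t(Medium) = 1 + 0.1·t(Medium) + 0.25·t(Backorder) + 0.15·t(Low)
t(Backorder) = 1 + 0.15·t(Medium) + 0.3·t(Backorder) + 0.2·t(Low)
t(Low) = 1 + 0.25·t(Medium) + 0.2·t(Backorder) + 0.2·t(Low)
Solving: t(Medium) = 2.2926, t(Backorder) = 2.6726, t(Low) = 2.6346.
Expected days from Low to Surplus: 2.6346.

2.6346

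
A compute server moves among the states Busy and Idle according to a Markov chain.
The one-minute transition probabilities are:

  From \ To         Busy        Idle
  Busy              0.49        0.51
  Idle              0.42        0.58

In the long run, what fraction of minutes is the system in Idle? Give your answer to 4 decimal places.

Let the stationary distribution be π with π = πP and π_1 + π_2 = 1.
π_1 = 0.49·π_1 + 0.42·π_2
Solving with the normalization constraint gives π = (0.4516, 0.5484).
So the stationary probability of Idle is 0.5484.

0.5484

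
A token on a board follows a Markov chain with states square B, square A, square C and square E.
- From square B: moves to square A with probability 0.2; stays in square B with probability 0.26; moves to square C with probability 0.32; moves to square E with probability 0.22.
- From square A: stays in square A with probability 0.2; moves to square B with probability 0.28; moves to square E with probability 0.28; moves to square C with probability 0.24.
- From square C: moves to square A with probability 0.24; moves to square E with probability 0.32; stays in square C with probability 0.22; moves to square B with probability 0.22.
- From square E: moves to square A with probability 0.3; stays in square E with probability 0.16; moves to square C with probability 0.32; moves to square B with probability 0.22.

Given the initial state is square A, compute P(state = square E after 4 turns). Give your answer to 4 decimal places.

Propagate the distribution vector 4 turns from square A.
After 0 turns: (0.0000, 1.0000, 0.0000, 0.0000)
After 1 turn: (0.2800, 0.2000, 0.2400, 0.2800)
After 2 turns: (0.2432, 0.2376, 0.2800, 0.2392)
After 3 turns: (0.2440, 0.2351, 0.2730, 0.2479)
After 4 turns: (0.2439, 0.2357, 0.2739, 0.2465)
P(in square E after 4 turns) = 0.2465

0.2465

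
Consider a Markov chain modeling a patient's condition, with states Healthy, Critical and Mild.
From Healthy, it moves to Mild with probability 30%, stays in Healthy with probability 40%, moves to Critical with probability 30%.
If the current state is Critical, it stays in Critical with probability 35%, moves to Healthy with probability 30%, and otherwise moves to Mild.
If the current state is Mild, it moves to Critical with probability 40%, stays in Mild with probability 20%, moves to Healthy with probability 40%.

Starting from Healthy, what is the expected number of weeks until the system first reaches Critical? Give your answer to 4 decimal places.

3.0556

Let t(s) be the expected number of weeks to first reach Critical from state s, with t(Critical) = 0. Conditioning on the first week:
t(Healthy) = 1 + 0.4·t(Healthy) + 0.3·t(Mild)
t(Mild) = 1 + 0.4·t(Healthy) + 0.2·t(Mild)
Solving: t(Healthy) = 3.0556, t(Mild) = 2.7778.
Expected weeks from Healthy to Critical: 3.0556.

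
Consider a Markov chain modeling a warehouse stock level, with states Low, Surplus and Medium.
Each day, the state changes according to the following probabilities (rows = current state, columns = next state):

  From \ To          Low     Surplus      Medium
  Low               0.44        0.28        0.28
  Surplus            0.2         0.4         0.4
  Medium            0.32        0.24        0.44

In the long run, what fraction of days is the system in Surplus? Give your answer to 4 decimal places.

0.3011

Let the stationary distribution be π with π = πP and π_1 + π_2 + π_3 = 1.
π_1 = 0.44·π_1 + 0.2·π_2 + 0.32·π_3
π_2 = 0.28·π_1 + 0.4·π_2 + 0.24·π_3
Solving with the normalization constraint gives π = (0.3226, 0.3011, 0.3763).
So the stationary probability of Surplus is 0.3011.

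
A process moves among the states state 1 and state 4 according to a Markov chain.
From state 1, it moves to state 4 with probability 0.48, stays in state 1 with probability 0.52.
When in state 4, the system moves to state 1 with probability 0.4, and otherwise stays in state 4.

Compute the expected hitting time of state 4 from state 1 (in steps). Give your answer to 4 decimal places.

Let t(s) be the expected number of steps to first reach state 4 from state s, with t(state 4) = 0. Conditioning on the first step:
t(state 1) = 1 + 0.52·t(state 1)
Solving: t(state 1) = 2.0833.
Expected steps from state 1 to state 4: 2.0833.

2.0833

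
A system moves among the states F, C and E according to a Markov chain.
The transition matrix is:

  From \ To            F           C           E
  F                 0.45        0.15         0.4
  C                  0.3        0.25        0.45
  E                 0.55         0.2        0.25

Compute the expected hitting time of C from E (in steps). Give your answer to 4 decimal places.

5.7143

Let t(s) be the expected number of steps to first reach C from state s, with t(C) = 0. Conditioning on the first step:
t(F) = 1 + 0.45·t(F) + 0.4·t(E)
t(E) = 1 + 0.55·t(F) + 0.25·t(E)
Solving: t(F) = 5.9740, t(E) = 5.7143.
Expected steps from E to C: 5.7143.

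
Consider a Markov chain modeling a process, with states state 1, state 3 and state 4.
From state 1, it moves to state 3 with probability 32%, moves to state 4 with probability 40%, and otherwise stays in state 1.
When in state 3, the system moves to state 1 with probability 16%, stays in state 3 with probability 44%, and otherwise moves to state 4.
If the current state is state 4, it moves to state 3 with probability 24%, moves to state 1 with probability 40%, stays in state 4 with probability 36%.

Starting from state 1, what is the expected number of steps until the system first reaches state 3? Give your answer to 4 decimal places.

Let t(s) be the expected number of steps to first reach state 3 from state s, with t(state 3) = 0. Conditioning on the first step:
t(state 1) = 1 + 0.28·t(state 1) + 0.4·t(state 4)
t(state 4) = 1 + 0.4·t(state 1) + 0.36·t(state 4)
Solving: t(state 1) = 3.4574, t(state 4) = 3.7234.
Expected steps from state 1 to state 3: 3.4574.

3.4574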